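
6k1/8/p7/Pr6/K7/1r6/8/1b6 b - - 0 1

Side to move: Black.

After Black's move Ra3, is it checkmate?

no

After Ra3: white king on a4; in check: yes, from the black rook on a3.
White has 1 legal reply: Kxa3.
In check but a legal move exists → not checkmate.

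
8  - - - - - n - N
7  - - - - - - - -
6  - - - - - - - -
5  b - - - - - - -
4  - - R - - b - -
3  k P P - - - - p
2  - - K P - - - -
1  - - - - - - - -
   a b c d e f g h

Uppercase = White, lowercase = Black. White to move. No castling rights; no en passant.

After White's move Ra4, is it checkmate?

yes

After Ra4: black king on a3; in check: yes, from the white rook on a4.
King squares — a2: attacked by Ra4; b2: attacked by Kc2; b3: attacked by Kc2; a4: attacked by Pb3; b4: attacked by Pc3.
Black has no legal moves → checkmate.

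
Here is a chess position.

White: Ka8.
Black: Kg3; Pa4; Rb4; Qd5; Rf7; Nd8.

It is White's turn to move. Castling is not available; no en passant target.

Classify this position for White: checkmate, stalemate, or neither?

White to move; white king on a8.
In check: yes, from the black queen on d5.
King squares — a7: attacked by Rf7; b7: attacked by Rb4; b8: attacked by Rb4.
Legal moves for White: none.
In check with no legal moves → checkmate.

checkmate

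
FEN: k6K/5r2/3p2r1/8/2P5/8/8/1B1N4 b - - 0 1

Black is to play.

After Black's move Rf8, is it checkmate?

no

After Rf8: white king on h8; in check: yes, from the black rook on f8.
White has 1 legal reply: Kh7.
In check but a legal move exists → not checkmate.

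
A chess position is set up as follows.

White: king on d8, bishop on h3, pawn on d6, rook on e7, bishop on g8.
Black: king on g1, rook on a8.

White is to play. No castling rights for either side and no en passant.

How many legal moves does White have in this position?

White to move; king on d8.
In check: yes, from the black rook on a8.
Legal moves: Kd7, Kc7, Bc8.
Count: 3.

3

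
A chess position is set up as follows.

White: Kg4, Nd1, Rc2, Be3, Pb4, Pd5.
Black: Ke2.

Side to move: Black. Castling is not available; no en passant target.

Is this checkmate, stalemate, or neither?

Black to move; black king on e2.
In check: yes, from the white rook on c2.
King squares — d1: available; e1: available; f1: available; d2: attacked by Rc2; f2: attacked by Nd1; d3: available; e3: attacked by Nd1; f3: attacked by Kg4.
Legal moves for Black: Kd3, Kf1, Ke1, Kxd1.
Black is in check but has 4 legal moves → neither.

neither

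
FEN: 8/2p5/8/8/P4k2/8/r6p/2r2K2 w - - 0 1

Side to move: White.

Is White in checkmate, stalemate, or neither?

White to move; white king on f1.
In check: yes, from the black rook on c1.
King squares — e1: attacked by Rc1; g1: attacked by Rc1; e2: attacked by Ra2; f2: attacked by Ra2; g2: attacked by Ra2.
Legal moves for White: none.
In check with no legal moves → checkmate.

checkmate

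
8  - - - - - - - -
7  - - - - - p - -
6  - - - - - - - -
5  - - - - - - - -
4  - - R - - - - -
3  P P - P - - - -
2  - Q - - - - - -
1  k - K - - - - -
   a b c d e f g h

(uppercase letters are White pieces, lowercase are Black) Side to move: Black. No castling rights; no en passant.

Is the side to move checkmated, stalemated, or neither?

Black to move; black king on a1.
In check: yes, from the white queen on b2.
King squares — b1: attacked by Kc1; a2: attacked by Qb2; b2: attacked by Kc1.
Legal moves for Black: none.
In check with no legal moves → checkmate.

checkmate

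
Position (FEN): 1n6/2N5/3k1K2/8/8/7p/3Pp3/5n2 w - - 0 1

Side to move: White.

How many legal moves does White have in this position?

13

White to move; king on f6.
In check: no.
Legal moves: Ne8+, Na8, Ne6, Na6, Nd5, Nb5+, Kg7, Kf7, Kg6, Kg5, Kf5, d3, d4.
Count: 13.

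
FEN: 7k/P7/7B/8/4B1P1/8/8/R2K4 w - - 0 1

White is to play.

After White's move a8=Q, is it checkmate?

After a8=Q: black king on h8; in check: yes, from the white queen on a8.
King squares — g7: attacked by Bh6; h7: attacked by Be4; g8: attacked by Qa8.
Black has no legal moves → checkmate.

yes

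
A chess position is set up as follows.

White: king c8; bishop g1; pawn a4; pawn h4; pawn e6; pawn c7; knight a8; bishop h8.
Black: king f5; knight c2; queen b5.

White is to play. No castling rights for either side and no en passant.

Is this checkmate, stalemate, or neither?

neither

White to move; white king on c8.
In check: no.
Legal moves for White include: Bg7, Bf6, Be5, Bhd4, Bc3, Bb2, Ba1, Kd8, Nb6, Ba7, Bb6, Bc5, Bgd4, Be3, Bh2, Bf2, axb5, e7, ... (list truncated; more exist).
White has legal moves and is not in check → neither.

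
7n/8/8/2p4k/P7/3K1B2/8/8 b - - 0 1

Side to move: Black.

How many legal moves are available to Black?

4

Black to move; king on h5.
In check: yes, from the white bishop on f3.
Legal moves: Kh6, Kg6, Kg5, Kh4.
Count: 4.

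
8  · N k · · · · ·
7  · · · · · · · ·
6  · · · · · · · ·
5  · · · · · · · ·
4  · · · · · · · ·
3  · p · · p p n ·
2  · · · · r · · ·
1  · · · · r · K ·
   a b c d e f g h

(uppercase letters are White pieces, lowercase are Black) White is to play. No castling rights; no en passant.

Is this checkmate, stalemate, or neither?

checkmate

White to move; white king on g1.
In check: yes, from the black rook on e1.
King squares — f1: attacked by Re1; h1: attacked by Re1; f2: attacked by Re2; g2: attacked by Re2; h2: attacked by Re2.
Legal moves for White: none.
In check with no legal moves → checkmate.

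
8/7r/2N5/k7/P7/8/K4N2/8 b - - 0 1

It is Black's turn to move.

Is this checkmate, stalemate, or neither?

Black to move; black king on a5.
In check: yes, from the white knight on c6.
King squares — a4: available; b4: attacked by Nc6; b5: attacked by Pa4; a6: available; b6: available.
Legal moves for Black: Kb6, Ka6, Kxa4.
Black is in check but has 3 legal moves → neither.

neither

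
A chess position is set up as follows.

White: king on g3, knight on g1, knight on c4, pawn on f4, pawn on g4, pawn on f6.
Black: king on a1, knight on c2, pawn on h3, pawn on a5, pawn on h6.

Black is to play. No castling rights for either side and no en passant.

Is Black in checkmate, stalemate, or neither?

neither

Black to move; black king on a1.
In check: no.
Legal moves for Black: Nd4, Nb4, Ne3, Na3, Ne1, Ka2, Kb1, h5, a4, h2.
Black has 10 legal moves and is not in check → neither.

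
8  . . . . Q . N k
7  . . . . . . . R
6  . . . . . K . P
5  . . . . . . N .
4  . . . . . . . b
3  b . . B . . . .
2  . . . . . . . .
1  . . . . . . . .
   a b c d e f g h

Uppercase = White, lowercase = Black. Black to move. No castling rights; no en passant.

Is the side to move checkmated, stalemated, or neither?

checkmate

Black to move; black king on h8.
In check: yes, from the white rook on h7.
King squares — g7: attacked by Kf6; h7: attacked by Bd3; g8: attacked by Qe8.
Legal moves for Black: none.
In check with no legal moves → checkmate.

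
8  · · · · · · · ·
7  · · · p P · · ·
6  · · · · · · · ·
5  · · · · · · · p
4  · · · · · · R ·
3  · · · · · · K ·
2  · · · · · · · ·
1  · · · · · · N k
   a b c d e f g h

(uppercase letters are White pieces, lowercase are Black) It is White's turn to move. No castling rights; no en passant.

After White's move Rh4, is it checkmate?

After Rh4: black king on h1; in check: yes, from the white rook on h4.
Black has 1 legal reply: Kxg1.
In check but a legal move exists → not checkmate.

no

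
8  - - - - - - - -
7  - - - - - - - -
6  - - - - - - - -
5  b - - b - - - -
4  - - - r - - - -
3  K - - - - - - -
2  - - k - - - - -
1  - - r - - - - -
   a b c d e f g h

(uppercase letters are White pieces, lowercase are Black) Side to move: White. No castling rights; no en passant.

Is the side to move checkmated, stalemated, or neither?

White to move; white king on a3.
In check: no.
King squares — a2: attacked by Bd5; b2: attacked by Kc2; b3: attacked by Kc2; a4: attacked by Rd4; b4: attacked by Rd4.
Legal moves for White: none.
Not in check and no legal moves → stalemate.

stalemate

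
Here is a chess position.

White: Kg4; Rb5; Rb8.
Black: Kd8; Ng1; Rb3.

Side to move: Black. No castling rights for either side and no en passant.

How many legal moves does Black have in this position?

Black to move; king on d8.
In check: yes, from the white rook on b8.
Legal moves: Ke7, Kd7, Kc7.
Count: 3.

3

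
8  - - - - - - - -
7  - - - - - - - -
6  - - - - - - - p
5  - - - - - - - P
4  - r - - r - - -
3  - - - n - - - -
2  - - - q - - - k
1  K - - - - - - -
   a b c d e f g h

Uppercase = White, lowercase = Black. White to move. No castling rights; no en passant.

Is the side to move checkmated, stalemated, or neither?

White to move; white king on a1.
In check: no.
King squares — b1: attacked by Rb4; a2: attacked by Qd2; b2: attacked by Qd2.
Legal moves for White: none.
Not in check and no legal moves → stalemate.

stalemate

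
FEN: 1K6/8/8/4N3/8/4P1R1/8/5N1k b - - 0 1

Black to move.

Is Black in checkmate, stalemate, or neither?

Black to move; black king on h1.
In check: no.
King squares — g1: attacked by Rg3; g2: attacked by Rg3; h2: attacked by Nf1.
Legal moves for Black: none.
Not in check and no legal moves → stalemate.

stalemate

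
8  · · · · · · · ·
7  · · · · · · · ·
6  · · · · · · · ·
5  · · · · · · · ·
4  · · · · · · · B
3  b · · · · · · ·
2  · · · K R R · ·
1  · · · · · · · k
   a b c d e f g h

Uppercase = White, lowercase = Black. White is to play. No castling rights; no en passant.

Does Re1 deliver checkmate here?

After Re1: black king on h1; in check: yes, from the white rook on e1.
King squares — g1: attacked by Re1; g2: attacked by Rf2; h2: attacked by Rf2.
Black has no legal moves → checkmate.

yes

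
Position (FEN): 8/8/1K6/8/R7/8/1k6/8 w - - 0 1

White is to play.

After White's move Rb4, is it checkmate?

After Rb4: black king on b2; in check: yes, from the white rook on b4.
Black has 6 legal replies: Kc3, Ka3, Kc2, Ka2, Kc1, Ka1.
In check but a legal move exists → not checkmate.

no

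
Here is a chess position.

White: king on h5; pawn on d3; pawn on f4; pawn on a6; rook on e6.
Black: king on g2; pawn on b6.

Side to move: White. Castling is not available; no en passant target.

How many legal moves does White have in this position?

White to move; king on h5.
In check: no.
Legal moves: Re8, Re7, Rh6, Rg6+, Rf6, Rd6, Rc6, Rxb6, Re5, Re4, Re3, Re2+, Re1, Kh6, Kg6, Kg5, Kh4, Kg4, a7, f5, d4.
Count: 21.

21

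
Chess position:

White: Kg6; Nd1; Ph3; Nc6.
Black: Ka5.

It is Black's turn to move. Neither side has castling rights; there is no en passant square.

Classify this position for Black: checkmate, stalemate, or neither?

neither

Black to move; black king on a5.
In check: yes, from the white knight on c6.
Legal moves for Black: Kb6, Ka6, Kb5, Ka4.
Black is in check but has 4 legal moves → neither.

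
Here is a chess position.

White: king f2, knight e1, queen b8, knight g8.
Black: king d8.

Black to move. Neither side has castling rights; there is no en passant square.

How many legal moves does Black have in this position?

1

Black to move; king on d8.
In check: yes, from the white queen on b8.
Legal moves: Kd7.
Count: 1.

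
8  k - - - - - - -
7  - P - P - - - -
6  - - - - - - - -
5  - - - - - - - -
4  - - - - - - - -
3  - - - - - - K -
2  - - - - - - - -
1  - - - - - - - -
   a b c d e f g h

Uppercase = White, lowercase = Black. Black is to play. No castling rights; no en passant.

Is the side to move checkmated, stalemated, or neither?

Black to move; black king on a8.
In check: yes, from the white pawn on b7.
Legal moves for Black: Kb8, Kxb7, Ka7.
Black is in check but has 3 legal moves → neither.

neither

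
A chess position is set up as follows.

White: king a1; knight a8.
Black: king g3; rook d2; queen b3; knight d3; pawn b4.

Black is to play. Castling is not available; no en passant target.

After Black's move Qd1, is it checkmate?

After Qd1: white king on a1; in check: yes, from the black queen on d1.
King squares — b1: attacked by Qd1; a2: attacked by Rd2; b2: attacked by Rd2.
White has no legal moves → checkmate.

yes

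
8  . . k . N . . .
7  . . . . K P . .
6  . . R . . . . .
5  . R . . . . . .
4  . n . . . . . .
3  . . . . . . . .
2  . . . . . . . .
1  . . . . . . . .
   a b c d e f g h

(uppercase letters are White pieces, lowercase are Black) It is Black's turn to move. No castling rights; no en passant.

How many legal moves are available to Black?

Black to move; king on c8.
In check: yes, from the white rook on c6.
Legal moves: Nxc6+.
Count: 1.

1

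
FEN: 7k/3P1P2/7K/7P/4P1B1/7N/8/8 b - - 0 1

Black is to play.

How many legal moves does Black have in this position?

0

Black to move; king on h8.
In check: no.
Legal moves: none.
Count: 0.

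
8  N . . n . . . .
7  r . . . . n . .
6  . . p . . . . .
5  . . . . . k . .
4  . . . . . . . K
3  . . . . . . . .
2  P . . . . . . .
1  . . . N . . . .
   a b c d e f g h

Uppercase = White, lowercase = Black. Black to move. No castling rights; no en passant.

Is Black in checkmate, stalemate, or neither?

Black to move; black king on f5.
In check: no.
Legal moves for Black include: Nb7, Ne6, Nh8, Nh6, Nd6, Ng5, Ne5, Rxa8, Re7, Rd7, Rc7, Rb7, Ra6, Ra5, Ra4+, Ra3, Rxa2, Kg6, ... (list truncated; more exist).
Black has legal moves and is not in check → neither.

neither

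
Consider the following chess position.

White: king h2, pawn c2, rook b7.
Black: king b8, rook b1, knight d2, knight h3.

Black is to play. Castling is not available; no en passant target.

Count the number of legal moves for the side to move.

Black to move; king on b8.
In check: yes, from the white rook on b7.
Legal moves: Kc8, Ka8, Kxb7, Rxb7.
Count: 4.

4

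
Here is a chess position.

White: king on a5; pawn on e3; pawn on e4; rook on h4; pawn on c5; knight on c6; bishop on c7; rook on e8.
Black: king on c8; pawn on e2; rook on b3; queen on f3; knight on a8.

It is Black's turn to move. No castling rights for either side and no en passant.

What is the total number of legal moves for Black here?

Black to move; king on c8.
In check: yes, from the white rook on e8.
Legal moves: Kd7, Kxc7, Kb7.
Count: 3.

3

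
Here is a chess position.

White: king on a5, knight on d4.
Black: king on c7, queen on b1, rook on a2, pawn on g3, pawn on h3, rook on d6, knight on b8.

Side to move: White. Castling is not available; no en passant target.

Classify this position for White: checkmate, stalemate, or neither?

White to move; white king on a5.
In check: yes, from the black rook on a2.
King squares — a4: attacked by Ra2; b4: attacked by Qb1; b5: attacked by Qb1; a6: attacked by Ra2; b6: attacked by Qb1.
Legal moves for White: none.
In check with no legal moves → checkmate.

checkmate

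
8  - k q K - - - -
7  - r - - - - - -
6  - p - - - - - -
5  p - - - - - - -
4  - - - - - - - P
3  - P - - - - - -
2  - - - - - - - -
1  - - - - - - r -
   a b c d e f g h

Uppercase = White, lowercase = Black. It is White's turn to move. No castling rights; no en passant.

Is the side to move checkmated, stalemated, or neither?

checkmate

White to move; white king on d8.
In check: yes, from the black queen on c8.
King squares — c7: attacked by Rb7; d7: attacked by Rb7; e7: attacked by Rb7; c8: attacked by Kb8; e8: attacked by Qc8.
Legal moves for White: none.
In check with no legal moves → checkmate.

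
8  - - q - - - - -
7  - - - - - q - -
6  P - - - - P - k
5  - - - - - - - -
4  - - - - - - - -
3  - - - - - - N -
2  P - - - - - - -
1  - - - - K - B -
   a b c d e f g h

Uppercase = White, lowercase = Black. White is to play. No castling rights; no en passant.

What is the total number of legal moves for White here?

White to move; king on e1.
In check: no.
Legal moves: Nh5, Nf5+, Ne4, Ne2, Nh1, Nf1, Ba7, Bb6, Bc5, Bd4, Be3+, Bh2, Bf2, Kf2, Ke2, Kd2, Kf1, Kd1, a7, a3, a4.
Count: 21.

21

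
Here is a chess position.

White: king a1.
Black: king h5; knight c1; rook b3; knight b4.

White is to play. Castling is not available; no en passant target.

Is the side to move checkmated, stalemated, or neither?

stalemate

White to move; white king on a1.
In check: no.
King squares — b1: attacked by Rb3; a2: attacked by Nc1; b2: attacked by Rb3.
Legal moves for White: none.
Not in check and no legal moves → stalemate.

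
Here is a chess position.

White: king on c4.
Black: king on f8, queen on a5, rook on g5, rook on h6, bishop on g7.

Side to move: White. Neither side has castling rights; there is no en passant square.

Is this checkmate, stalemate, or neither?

neither

White to move; white king on c4.
In check: no.
Legal moves for White: Kd3, Kb3.
White has 2 legal moves and is not in check → neither.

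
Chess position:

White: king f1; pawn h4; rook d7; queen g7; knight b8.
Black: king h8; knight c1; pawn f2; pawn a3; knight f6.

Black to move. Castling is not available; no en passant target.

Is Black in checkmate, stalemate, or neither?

Black to move; black king on h8.
In check: yes, from the white queen on g7.
King squares — g7: attacked by Rd7; h7: attacked by Qg7; g8: attacked by Qg7.
Legal moves for Black: none.
In check with no legal moves → checkmate.

checkmate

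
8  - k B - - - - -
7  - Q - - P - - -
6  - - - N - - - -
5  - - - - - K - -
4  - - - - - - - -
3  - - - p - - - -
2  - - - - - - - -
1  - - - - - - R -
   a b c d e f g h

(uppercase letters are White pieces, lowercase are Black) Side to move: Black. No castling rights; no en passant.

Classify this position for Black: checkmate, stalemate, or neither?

checkmate

Black to move; black king on b8.
In check: yes, from the white queen on b7.
King squares — a7: attacked by Qb7; b7: attacked by Nd6; c7: attacked by Qb7; a8: attacked by Qb7; c8: attacked by Nd6.
Legal moves for Black: none.
In check with no legal moves → checkmate.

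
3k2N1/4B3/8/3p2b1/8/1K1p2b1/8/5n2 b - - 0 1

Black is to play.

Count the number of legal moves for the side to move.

5

Black to move; king on d8.
In check: yes, from the white bishop on e7.
Legal moves: Ke8, Kc8, Kd7, Kc7, Bxe7.
Count: 5.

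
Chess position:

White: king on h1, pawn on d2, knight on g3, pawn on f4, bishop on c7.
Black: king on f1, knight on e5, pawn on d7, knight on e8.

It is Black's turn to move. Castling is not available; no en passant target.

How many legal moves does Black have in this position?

2

Black to move; king on f1.
In check: yes, from the white knight on g3.
Legal moves: Kf2, Ke1.
Count: 2.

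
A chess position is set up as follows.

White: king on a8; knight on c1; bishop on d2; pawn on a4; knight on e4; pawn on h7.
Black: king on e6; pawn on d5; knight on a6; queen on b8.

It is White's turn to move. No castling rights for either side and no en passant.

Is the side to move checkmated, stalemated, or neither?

checkmate

White to move; white king on a8.
In check: yes, from the black queen on b8.
King squares — a7: attacked by Qb8; b7: attacked by Qb8; b8: attacked by Na6.
Legal moves for White: none.
In check with no legal moves → checkmate.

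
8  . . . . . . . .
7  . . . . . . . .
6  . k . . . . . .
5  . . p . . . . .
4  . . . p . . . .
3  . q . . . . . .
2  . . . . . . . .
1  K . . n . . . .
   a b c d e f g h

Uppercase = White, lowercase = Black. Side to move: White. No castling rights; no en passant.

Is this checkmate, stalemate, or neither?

White to move; white king on a1.
In check: no.
King squares — b1: attacked by Qb3; a2: attacked by Qb3; b2: attacked by Nd1.
Legal moves for White: none.
Not in check and no legal moves → stalemate.

stalemate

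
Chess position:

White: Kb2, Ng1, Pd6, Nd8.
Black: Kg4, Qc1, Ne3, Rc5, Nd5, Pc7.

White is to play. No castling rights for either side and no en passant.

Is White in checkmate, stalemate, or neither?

White to move; white king on b2.
In check: yes, from the black queen on c1.
Legal moves for White: Kb3, Ka2.
White is in check but has 2 legal moves → neither.

neither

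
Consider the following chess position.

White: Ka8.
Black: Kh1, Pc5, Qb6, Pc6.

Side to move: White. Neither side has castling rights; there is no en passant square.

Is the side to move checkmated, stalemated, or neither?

White to move; white king on a8.
In check: no.
King squares — a7: attacked by Qb6; b7: attacked by Qb6; b8: attacked by Qb6.
Legal moves for White: none.
Not in check and no legal moves → stalemate.

stalemate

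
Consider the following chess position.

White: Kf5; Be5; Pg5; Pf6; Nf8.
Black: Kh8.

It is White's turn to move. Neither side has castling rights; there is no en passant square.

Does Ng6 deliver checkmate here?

no

After Ng6: black king on h8; in check: yes, from the white knight on g6.
Black has 2 legal replies: Kg8, Kh7.
In check but a legal move exists → not checkmate.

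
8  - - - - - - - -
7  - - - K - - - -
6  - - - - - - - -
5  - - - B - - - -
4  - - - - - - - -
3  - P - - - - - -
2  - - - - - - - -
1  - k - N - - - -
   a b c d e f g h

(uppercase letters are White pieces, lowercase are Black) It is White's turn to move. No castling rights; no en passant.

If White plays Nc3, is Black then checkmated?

no

After Nc3: black king on b1; in check: yes, from the white knight on c3.
Black has 4 legal replies: Kc2, Kb2, Kc1, Ka1.
In check but a legal move exists → not checkmate.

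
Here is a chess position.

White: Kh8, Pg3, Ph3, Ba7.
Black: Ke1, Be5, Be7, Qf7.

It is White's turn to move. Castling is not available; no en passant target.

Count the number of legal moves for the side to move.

White to move; king on h8.
In check: yes, from the black bishop on e5.
Legal moves: none.
Count: 0.

0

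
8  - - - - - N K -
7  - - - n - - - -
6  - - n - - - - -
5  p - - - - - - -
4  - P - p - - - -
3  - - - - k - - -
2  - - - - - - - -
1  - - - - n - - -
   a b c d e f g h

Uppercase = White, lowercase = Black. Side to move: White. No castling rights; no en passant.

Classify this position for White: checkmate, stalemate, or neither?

White to move; white king on g8.
In check: no.
Legal moves for White: Kh8, Kh7, Kg7, Kf7, Nh7, Nxd7, Ng6, Ne6, bxa5, b5.
White has 10 legal moves and is not in check → neither.

neither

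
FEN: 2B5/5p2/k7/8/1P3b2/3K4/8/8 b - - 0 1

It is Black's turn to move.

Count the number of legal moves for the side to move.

3

Black to move; king on a6.
In check: yes, from the white bishop on c8.
Legal moves: Ka7, Kb6, Kb5.
Count: 3.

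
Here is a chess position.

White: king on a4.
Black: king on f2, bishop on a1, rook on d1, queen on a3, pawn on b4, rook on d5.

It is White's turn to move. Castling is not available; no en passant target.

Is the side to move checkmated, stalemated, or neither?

checkmate

White to move; white king on a4.
In check: yes, from the black queen on a3.
King squares — a3: attacked by Pb4; b3: attacked by Qa3; b4: attacked by Qa3; a5: attacked by Qa3; b5: attacked by Rd5.
Legal moves for White: none.
In check with no legal moves → checkmate.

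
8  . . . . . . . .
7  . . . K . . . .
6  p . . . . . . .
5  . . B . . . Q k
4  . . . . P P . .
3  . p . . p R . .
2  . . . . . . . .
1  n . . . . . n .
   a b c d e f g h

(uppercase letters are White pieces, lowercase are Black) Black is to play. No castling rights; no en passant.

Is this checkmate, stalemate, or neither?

Black to move; black king on h5.
In check: yes, from the white queen on g5.
King squares — g4: attacked by Qg5; h4: attacked by Qg5; g5: attacked by Pf4; g6: attacked by Qg5; h6: attacked by Qg5.
Legal moves for Black: none.
In check with no legal moves → checkmate.

checkmate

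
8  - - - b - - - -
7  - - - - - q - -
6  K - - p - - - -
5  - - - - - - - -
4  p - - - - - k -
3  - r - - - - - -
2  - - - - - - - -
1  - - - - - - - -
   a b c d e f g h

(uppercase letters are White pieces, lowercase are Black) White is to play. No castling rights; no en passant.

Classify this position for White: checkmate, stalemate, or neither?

stalemate

White to move; white king on a6.
In check: no.
King squares — a5: attacked by Bd8; b5: attacked by Rb3; b6: attacked by Rb3; a7: attacked by Qf7; b7: attacked by Rb3.
Legal moves for White: none.
Not in check and no legal moves → stalemate.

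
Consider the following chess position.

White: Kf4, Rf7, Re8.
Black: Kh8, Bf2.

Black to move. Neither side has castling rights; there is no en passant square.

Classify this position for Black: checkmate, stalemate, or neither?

checkmate

Black to move; black king on h8.
In check: yes, from the white rook on e8.
King squares — g7: attacked by Rf7; h7: attacked by Rf7; g8: attacked by Re8.
Legal moves for Black: none.
In check with no legal moves → checkmate.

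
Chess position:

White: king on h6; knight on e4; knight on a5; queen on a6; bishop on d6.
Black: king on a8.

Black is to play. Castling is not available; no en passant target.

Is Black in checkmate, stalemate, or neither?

Black to move; black king on a8.
In check: yes, from the white queen on a6.
King squares — a7: attacked by Qa6; b7: attacked by Na5; b8: attacked by Bd6.
Legal moves for Black: none.
In check with no legal moves → checkmate.

checkmate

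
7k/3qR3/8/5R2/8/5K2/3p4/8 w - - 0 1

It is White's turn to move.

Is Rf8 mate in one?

yes

After Rf8: black king on h8; in check: yes, from the white rook on f8.
King squares — g7: attacked by Re7; h7: attacked by Re7; g8: attacked by Rf8.
Black has no legal moves → checkmate.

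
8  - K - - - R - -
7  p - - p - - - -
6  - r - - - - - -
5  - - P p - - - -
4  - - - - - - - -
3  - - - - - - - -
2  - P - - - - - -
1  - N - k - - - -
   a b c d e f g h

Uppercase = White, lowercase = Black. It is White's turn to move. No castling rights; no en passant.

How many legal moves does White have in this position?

5

White to move; king on b8.
In check: yes, from the black rook on b6.
Legal moves: Kc8, Ka8, Kc7, Kxa7, cxb6.
Count: 5.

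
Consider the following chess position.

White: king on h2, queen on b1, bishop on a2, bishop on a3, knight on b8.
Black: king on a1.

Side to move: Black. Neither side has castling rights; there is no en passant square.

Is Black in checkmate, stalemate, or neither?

checkmate

Black to move; black king on a1.
In check: yes, from the white queen on b1.
King squares — b1: attacked by Ba2; a2: attacked by Qb1; b2: attacked by Qb1.
Legal moves for Black: none.
In check with no legal moves → checkmate.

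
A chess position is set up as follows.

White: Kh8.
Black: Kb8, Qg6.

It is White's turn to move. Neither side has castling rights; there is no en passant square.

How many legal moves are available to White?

0

White to move; king on h8.
In check: no.
Legal moves: none.
Count: 0.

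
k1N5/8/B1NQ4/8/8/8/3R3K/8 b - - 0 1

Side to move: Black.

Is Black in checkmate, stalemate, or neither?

Black to move; black king on a8.
In check: no.
King squares — a7: attacked by Nc6; b7: attacked by Ba6; b8: attacked by Nc6.
Legal moves for Black: none.
Not in check and no legal moves → stalemate.

stalemate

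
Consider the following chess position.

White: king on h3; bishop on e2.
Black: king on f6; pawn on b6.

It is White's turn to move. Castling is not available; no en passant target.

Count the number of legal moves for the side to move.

14

White to move; king on h3.
In check: no.
Legal moves: Kh4, Kg4, Kg3, Kh2, Kg2, Ba6, Bh5, Bb5, Bg4, Bc4, Bf3, Bd3, Bf1, Bd1.
Count: 14.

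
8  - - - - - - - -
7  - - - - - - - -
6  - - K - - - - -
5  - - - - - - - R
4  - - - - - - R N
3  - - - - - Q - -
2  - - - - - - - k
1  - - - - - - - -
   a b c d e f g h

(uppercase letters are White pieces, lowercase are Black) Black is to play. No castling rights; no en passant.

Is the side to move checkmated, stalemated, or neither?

stalemate

Black to move; black king on h2.
In check: no.
King squares — g1: attacked by Rg4; h1: attacked by Qf3; g2: attacked by Qf3; g3: attacked by Qf3; h3: attacked by Qf3.
Legal moves for Black: none.
Not in check and no legal moves → stalemate.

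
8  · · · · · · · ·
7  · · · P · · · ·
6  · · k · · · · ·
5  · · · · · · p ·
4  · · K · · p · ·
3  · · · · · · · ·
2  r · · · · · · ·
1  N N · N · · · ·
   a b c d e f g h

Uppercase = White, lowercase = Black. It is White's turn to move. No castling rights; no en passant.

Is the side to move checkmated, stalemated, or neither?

White to move; white king on c4.
In check: no.
Legal moves for White: Kd4, Kb4, Kd3, Kc3, Kb3, Ne3, Ndc3, Nf2, Nb2, Nbc3, Na3, Nd2, Nb3, Nc2, d8=Q, d8=R, d8=B, d8=N+.
White has 18 legal moves and is not in check → neither.

neither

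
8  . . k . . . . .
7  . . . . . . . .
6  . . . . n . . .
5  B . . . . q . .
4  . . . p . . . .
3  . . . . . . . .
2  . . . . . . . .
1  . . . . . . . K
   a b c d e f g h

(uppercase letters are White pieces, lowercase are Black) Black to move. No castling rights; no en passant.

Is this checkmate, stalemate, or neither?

Black to move; black king on c8.
In check: no.
Legal moves for Black include: Kb8, Kd7, Kb7, Nf8, Nd8, Ng7, Nc7, Ng5, Nc5, Nf4, Qf8, Qh7+, Qf7, Qg6, Qf6, Qh5+, Qg5, Qe5, ... (list truncated; more exist).
Black has legal moves and is not in check → neither.

neither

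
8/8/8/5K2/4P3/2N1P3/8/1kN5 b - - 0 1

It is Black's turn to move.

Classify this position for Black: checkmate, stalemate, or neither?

Black to move; black king on b1.
In check: yes, from the white knight on c3.
King squares — a1: available; c1: available; a2: attacked by Nc1; b2: available; c2: available.
Legal moves for Black: Kc2, Kb2, Kxc1, Ka1.
Black is in check but has 4 legal moves → neither.

neither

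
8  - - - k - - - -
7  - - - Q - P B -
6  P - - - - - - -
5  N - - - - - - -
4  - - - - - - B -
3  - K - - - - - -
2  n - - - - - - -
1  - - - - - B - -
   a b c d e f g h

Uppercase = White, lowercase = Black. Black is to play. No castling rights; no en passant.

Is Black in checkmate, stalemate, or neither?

Black to move; black king on d8.
In check: yes, from the white queen on d7.
King squares — c7: attacked by Qd7; d7: attacked by Bg4; e7: attacked by Qd7; c8: attacked by Qd7; e8: attacked by Qd7.
Legal moves for Black: none.
In check with no legal moves → checkmate.

checkmate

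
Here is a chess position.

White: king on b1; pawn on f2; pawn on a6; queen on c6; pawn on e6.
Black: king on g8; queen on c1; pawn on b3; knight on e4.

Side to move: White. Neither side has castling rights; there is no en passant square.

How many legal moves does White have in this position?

2

White to move; king on b1.
In check: yes, from the black queen on c1.
Legal moves: Kxc1, Qxc1.
Count: 2.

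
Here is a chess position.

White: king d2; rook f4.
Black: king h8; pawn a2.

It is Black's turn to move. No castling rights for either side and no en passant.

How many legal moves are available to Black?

7

Black to move; king on h8.
In check: no.
Legal moves: Kg8, Kh7, Kg7, a1=Q, a1=R, a1=B, a1=N.
Count: 7.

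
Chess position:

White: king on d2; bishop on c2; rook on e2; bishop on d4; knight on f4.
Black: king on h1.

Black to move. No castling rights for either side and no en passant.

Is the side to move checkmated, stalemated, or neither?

Black to move; black king on h1.
In check: no.
King squares — g1: attacked by Bd4; g2: attacked by Re2; h2: attacked by Re2.
Legal moves for Black: none.
Not in check and no legal moves → stalemate.

stalemate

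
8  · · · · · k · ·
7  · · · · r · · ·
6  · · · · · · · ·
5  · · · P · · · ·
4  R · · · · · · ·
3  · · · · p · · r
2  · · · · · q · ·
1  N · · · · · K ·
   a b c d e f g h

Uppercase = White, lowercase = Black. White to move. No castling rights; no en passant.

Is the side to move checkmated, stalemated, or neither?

White to move; white king on g1.
In check: yes, from the black queen on f2.
King squares — f1: attacked by Qf2; h1: attacked by Rh3; f2: attacked by Pe3; g2: attacked by Qf2; h2: attacked by Qf2.
Legal moves for White: none.
In check with no legal moves → checkmate.

checkmate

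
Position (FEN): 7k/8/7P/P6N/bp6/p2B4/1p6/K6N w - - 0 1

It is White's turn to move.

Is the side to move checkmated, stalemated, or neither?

White to move; white king on a1.
In check: yes, from the black pawn on b2.
King squares — b1: available; a2: available; b2: attacked by Pa3.
Legal moves for White: Ka2, Kb1.
White is in check but has 2 legal moves → neither.

neither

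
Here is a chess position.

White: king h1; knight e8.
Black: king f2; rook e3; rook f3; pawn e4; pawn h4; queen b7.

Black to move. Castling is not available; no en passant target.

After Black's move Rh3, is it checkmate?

yes

After Rh3: white king on h1; in check: yes, from the black rook on h3.
King squares — g1: attacked by Kf2; g2: attacked by Kf2; h2: attacked by Rh3.
White has no legal moves → checkmate.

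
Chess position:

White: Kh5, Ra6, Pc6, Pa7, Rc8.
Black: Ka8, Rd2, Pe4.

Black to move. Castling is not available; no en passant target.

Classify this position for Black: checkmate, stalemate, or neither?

Black to move; black king on a8.
In check: yes, from the white rook on c8.
King squares — a7: attacked by Ra6; b7: attacked by Pc6; b8: attacked by Pa7.
Legal moves for Black: none.
In check with no legal moves → checkmate.

checkmate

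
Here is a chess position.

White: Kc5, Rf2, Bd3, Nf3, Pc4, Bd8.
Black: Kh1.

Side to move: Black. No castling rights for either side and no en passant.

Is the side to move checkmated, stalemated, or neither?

Black to move; black king on h1.
In check: no.
King squares — g1: attacked by Nf3; g2: attacked by Rf2; h2: attacked by Rf2.
Legal moves for Black: none.
Not in check and no legal moves → stalemate.

stalemate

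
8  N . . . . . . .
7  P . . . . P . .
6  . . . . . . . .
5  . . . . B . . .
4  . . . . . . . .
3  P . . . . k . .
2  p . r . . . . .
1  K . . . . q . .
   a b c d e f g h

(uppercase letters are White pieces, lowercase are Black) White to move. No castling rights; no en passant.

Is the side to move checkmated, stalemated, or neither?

checkmate

White to move; white king on a1.
In check: yes, from the black queen on f1.
King squares — b1: attacked by Qf1; a2: attacked by Rc2; b2: attacked by Rc2.
Legal moves for White: none.
In check with no legal moves → checkmate.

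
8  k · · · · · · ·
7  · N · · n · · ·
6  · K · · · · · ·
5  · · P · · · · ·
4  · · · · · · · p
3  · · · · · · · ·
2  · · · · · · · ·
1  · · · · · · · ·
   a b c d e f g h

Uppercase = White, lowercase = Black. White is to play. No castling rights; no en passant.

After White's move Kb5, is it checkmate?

After Kb5: black king on a8; in check: no.
Black is not in check, so this cannot be checkmate.

no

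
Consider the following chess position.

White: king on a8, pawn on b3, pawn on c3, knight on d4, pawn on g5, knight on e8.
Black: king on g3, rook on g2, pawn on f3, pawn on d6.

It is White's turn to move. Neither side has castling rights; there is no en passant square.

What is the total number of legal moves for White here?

White to move; king on a8.
In check: no.
Legal moves: Ng7, Nc7, Nf6, Nxd6, Kb8, Kb7, Ka7, Ne6, Nc6, Nf5+, Nb5, Nxf3, Ne2+, Nc2, g6, c4, b4.
Count: 17.

17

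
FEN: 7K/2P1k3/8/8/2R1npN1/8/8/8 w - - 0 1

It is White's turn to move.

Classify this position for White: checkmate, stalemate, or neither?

neither

White to move; white king on h8.
In check: no.
Legal moves for White include: Kg8, Kh7, Kg7, Nh6, Nf6, Ne5, Ne3, Nh2, Nf2, Rc6, Rc5, Rxe4+, Rd4, Rb4, Ra4, Rc3, Rc2, Rc1, ... (list truncated; more exist).
White has legal moves and is not in check → neither.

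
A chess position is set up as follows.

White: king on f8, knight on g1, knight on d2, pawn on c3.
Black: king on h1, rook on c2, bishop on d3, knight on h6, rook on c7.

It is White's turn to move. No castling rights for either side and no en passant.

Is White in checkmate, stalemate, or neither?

neither

White to move; white king on f8.
In check: no.
Legal moves for White: Ke8, Ne4, Nc4, Ndf3, Nb3, Nf1, Nb1, Nh3, Ngf3, Ne2, c4.
White has 11 legal moves and is not in check → neither.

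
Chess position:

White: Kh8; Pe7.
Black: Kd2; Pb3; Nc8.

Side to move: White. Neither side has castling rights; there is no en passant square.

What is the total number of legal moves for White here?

White to move; king on h8.
In check: no.
Legal moves: Kg8, Kh7, Kg7, e8=Q, e8=R, e8=B, e8=N.
Count: 7.

7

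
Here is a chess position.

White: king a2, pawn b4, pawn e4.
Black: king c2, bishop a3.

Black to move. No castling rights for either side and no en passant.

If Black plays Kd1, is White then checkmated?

no

After Kd1: white king on a2; in check: no.
White is not in check, so this cannot be checkmate.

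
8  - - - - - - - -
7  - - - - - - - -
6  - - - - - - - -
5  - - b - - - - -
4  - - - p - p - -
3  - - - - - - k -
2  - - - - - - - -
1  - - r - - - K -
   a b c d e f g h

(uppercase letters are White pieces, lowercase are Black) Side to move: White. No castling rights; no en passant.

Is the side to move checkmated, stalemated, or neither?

White to move; white king on g1.
In check: yes, from the black rook on c1.
King squares — f1: attacked by Rc1; h1: attacked by Rc1; f2: attacked by Kg3; g2: attacked by Kg3; h2: attacked by Kg3.
Legal moves for White: none.
In check with no legal moves → checkmate.

checkmate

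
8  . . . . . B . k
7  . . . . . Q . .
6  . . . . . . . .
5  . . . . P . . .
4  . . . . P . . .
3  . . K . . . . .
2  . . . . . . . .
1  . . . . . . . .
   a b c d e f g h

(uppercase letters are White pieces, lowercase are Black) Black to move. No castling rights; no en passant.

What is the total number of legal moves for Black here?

0

Black to move; king on h8.
In check: no.
Legal moves: none.
Count: 0.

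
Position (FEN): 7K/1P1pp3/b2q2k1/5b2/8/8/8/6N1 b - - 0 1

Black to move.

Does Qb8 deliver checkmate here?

yes

After Qb8: white king on h8; in check: yes, from the black queen on b8.
King squares — g7: attacked by Kg6; h7: attacked by Kg6; g8: attacked by Qb8.
White has no legal moves → checkmate.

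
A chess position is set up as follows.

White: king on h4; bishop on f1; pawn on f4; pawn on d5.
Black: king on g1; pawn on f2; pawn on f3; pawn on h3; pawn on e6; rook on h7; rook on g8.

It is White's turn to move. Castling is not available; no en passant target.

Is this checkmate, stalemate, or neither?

White to move; white king on h4.
In check: yes, from the black rook on h7.
King squares — g3: attacked by Rg8; h3: attacked by Rh7; g4: attacked by Rg8; g5: attacked by Rg8; h5: attacked by Rh7.
Legal moves for White: none.
In check with no legal moves → checkmate.

checkmate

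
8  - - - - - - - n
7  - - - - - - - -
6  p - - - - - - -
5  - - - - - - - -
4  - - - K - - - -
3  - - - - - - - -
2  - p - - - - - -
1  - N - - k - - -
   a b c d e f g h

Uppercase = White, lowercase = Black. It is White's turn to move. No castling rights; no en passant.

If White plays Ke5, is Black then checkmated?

no

After Ke5: black king on e1; in check: no.
Black is not in check, so this cannot be checkmate.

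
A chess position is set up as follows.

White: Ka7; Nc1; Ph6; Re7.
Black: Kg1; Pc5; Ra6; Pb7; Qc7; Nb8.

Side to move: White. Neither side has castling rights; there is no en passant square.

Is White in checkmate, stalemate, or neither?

checkmate

White to move; white king on a7.
In check: yes, from the black rook on a6.
King squares — a6: attacked by Pb7; b6: attacked by Ra6; b7: attacked by Qc7; a8: attacked by Ra6; b8: attacked by Qc7.
Legal moves for White: none.
In check with no legal moves → checkmate.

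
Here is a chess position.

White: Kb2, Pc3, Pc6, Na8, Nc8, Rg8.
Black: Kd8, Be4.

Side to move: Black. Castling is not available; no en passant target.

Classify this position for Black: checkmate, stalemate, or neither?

Black to move; black king on d8.
In check: yes, from the white rook on g8.
King squares — c7: attacked by Na8; d7: attacked by Pc6; e7: attacked by Nc8; c8: attacked by Rg8; e8: attacked by Rg8.
Legal moves for Black: none.
In check with no legal moves → checkmate.

checkmate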